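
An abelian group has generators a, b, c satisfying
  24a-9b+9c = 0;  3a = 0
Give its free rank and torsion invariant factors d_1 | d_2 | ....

rank_ℚ(R)=2; free=3−2=1
SNF(R) diag = [3, 9] → torsion [3, 9]

Answer: M ≅ ℤ^1 ⊕ ℤ/3 ⊕ ℤ/9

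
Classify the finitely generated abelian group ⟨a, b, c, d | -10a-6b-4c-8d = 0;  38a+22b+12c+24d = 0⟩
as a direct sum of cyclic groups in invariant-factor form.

rank_ℚ(R)=2; free=4−2=2
SNF(R) diag = [2, 4] → torsion [2, 4]

Answer: M ≅ ℤ^2 ⊕ ℤ/2 ⊕ ℤ/4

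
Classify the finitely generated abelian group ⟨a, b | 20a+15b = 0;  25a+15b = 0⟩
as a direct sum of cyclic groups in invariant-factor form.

Answer: M ≅ ℤ/5 ⊕ ℤ/15

Derivation:
rank_ℚ(R)=2; free=2−2=0
SNF(R) diag = [5, 15] → torsion [5, 15]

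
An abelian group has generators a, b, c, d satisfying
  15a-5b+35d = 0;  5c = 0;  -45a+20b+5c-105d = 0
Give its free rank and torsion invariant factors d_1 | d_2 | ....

Answer: M ≅ ℤ^1 ⊕ ℤ/5 ⊕ ℤ/5 ⊕ ℤ/5

Derivation:
rank_ℚ(R)=3; free=4−3=1
SNF(R) diag = [5, 5, 5] → torsion [5, 5, 5]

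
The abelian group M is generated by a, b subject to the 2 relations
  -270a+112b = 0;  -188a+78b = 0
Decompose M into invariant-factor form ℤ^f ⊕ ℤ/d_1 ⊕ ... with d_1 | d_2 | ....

rank_ℚ(R)=2; free=2−2=0
SNF(R) diag = [2, 2] → torsion [2, 2]

Answer: M ≅ ℤ/2 ⊕ ℤ/2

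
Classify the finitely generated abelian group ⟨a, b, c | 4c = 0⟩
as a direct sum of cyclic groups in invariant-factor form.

rank_ℚ(R)=1; free=3−1=2
SNF(R) diag = [4] → torsion [4]

Answer: M ≅ ℤ^2 ⊕ ℤ/4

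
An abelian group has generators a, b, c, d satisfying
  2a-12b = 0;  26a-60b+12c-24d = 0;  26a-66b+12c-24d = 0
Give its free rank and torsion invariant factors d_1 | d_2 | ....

rank_ℚ(R)=3; free=4−3=1
SNF(R) diag = [2, 6, 12] → torsion [2, 6, 12]

Answer: M ≅ ℤ^1 ⊕ ℤ/2 ⊕ ℤ/6 ⊕ ℤ/12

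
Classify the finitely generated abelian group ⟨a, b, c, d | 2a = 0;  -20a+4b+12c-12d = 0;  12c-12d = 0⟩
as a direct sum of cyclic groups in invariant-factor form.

Answer: M ≅ ℤ^1 ⊕ ℤ/2 ⊕ ℤ/4 ⊕ ℤ/12

Derivation:
rank_ℚ(R)=3; free=4−3=1
SNF(R) diag = [2, 4, 12] → torsion [2, 4, 12]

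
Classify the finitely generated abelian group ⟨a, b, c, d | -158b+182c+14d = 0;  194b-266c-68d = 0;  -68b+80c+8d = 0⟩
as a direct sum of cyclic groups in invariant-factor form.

rank_ℚ(R)=3; free=4−3=1
SNF(R) diag = [2, 6, 12] → torsion [2, 6, 12]

Answer: M ≅ ℤ^1 ⊕ ℤ/2 ⊕ ℤ/6 ⊕ ℤ/12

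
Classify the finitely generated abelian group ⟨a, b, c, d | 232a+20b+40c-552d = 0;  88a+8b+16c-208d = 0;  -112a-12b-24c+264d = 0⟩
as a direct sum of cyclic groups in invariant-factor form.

Answer: M ≅ ℤ^1 ⊕ ℤ/4 ⊕ ℤ/8 ⊕ ℤ/16

Derivation:
rank_ℚ(R)=3; free=4−3=1
SNF(R) diag = [4, 8, 16] → torsion [4, 8, 16]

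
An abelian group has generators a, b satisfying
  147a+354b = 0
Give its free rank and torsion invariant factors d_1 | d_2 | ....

rank_ℚ(R)=1; free=2−1=1
SNF(R) diag = [3] → torsion [3]

Answer: M ≅ ℤ^1 ⊕ ℤ/3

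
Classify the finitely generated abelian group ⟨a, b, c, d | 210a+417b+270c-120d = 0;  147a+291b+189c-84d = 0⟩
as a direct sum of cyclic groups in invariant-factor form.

Answer: M ≅ ℤ^2 ⊕ ℤ/3 ⊕ ℤ/9

Derivation:
rank_ℚ(R)=2; free=4−2=2
SNF(R) diag = [3, 9] → torsion [3, 9]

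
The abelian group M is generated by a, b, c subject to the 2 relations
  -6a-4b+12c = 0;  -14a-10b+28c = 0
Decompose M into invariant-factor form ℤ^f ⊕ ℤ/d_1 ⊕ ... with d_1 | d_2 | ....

Answer: M ≅ ℤ^1 ⊕ ℤ/2 ⊕ ℤ/2

Derivation:
rank_ℚ(R)=2; free=3−2=1
SNF(R) diag = [2, 2] → torsion [2, 2]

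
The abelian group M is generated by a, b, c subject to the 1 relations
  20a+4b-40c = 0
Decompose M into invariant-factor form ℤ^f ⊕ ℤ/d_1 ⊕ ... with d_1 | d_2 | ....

Answer: M ≅ ℤ^2 ⊕ ℤ/4

Derivation:
rank_ℚ(R)=1; free=3−1=2
SNF(R) diag = [4] → torsion [4]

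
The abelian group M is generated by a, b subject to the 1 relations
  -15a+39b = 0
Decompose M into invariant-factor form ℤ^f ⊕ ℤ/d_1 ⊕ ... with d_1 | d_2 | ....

rank_ℚ(R)=1; free=2−1=1
SNF(R) diag = [3] → torsion [3]

Answer: M ≅ ℤ^1 ⊕ ℤ/3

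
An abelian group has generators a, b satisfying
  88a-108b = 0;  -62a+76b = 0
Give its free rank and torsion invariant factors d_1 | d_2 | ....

Answer: M ≅ ℤ/2 ⊕ ℤ/4

Derivation:
rank_ℚ(R)=2; free=2−2=0
SNF(R) diag = [2, 4] → torsion [2, 4]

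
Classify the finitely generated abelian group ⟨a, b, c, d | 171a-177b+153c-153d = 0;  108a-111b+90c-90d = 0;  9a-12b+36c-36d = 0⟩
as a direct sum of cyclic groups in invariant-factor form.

Answer: M ≅ ℤ^1 ⊕ ℤ/3 ⊕ ℤ/9 ⊕ ℤ/27

Derivation:
rank_ℚ(R)=3; free=4−3=1
SNF(R) diag = [3, 9, 27] → torsion [3, 9, 27]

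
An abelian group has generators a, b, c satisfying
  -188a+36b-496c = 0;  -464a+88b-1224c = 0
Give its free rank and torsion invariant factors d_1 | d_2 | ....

Answer: M ≅ ℤ^1 ⊕ ℤ/4 ⊕ ℤ/8

Derivation:
rank_ℚ(R)=2; free=3−2=1
SNF(R) diag = [4, 8] → torsion [4, 8]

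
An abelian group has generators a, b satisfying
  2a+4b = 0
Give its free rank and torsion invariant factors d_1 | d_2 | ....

Answer: M ≅ ℤ^1 ⊕ ℤ/2

Derivation:
rank_ℚ(R)=1; free=2−1=1
SNF(R) diag = [2] → torsion [2]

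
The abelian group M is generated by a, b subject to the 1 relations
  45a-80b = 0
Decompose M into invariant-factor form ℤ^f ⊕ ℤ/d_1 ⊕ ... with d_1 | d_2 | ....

Answer: M ≅ ℤ^1 ⊕ ℤ/5

Derivation:
rank_ℚ(R)=1; free=2−1=1
SNF(R) diag = [5] → torsion [5]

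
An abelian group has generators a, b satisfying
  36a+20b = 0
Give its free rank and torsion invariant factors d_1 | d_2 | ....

Answer: M ≅ ℤ^1 ⊕ ℤ/4

Derivation:
rank_ℚ(R)=1; free=2−1=1
SNF(R) diag = [4] → torsion [4]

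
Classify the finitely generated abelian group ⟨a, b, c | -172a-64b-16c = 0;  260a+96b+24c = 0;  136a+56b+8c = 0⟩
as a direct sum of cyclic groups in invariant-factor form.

rank_ℚ(R)=3; free=3−3=0
SNF(R) diag = [4, 8, 24] → torsion [4, 8, 24]

Answer: M ≅ ℤ/4 ⊕ ℤ/8 ⊕ ℤ/24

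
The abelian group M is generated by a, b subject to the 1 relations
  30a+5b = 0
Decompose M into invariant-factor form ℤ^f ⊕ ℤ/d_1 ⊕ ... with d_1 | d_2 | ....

rank_ℚ(R)=1; free=2−1=1
SNF(R) diag = [5] → torsion [5]

Answer: M ≅ ℤ^1 ⊕ ℤ/5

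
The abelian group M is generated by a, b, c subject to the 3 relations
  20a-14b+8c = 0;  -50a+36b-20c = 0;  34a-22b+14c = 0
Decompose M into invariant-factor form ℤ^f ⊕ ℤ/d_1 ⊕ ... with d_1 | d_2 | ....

rank_ℚ(R)=3; free=3−3=0
SNF(R) diag = [2, 2, 2] → torsion [2, 2, 2]

Answer: M ≅ ℤ/2 ⊕ ℤ/2 ⊕ ℤ/2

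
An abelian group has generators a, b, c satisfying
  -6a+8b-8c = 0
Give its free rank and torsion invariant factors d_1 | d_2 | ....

Answer: M ≅ ℤ^2 ⊕ ℤ/2

Derivation:
rank_ℚ(R)=1; free=3−1=2
SNF(R) diag = [2] → torsion [2]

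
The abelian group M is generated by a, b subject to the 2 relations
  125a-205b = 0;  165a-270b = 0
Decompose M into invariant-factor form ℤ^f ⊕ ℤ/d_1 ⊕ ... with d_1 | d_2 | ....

rank_ℚ(R)=2; free=2−2=0
SNF(R) diag = [5, 15] → torsion [5, 15]

Answer: M ≅ ℤ/5 ⊕ ℤ/15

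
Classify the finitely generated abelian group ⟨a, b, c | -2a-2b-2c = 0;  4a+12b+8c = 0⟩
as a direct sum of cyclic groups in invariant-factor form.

Answer: M ≅ ℤ^1 ⊕ ℤ/2 ⊕ ℤ/4

Derivation:
rank_ℚ(R)=2; free=3−2=1
SNF(R) diag = [2, 4] → torsion [2, 4]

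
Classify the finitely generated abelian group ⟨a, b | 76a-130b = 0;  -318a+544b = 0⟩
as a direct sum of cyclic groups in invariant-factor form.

rank_ℚ(R)=2; free=2−2=0
SNF(R) diag = [2, 2] → torsion [2, 2]

Answer: M ≅ ℤ/2 ⊕ ℤ/2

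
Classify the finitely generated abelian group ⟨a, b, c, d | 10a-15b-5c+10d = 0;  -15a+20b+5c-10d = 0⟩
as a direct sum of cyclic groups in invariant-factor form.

rank_ℚ(R)=2; free=4−2=2
SNF(R) diag = [5, 5] → torsion [5, 5]

Answer: M ≅ ℤ^2 ⊕ ℤ/5 ⊕ ℤ/5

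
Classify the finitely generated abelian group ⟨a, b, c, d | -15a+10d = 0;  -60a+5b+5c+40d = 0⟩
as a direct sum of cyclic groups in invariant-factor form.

Answer: M ≅ ℤ^2 ⊕ ℤ/5 ⊕ ℤ/5

Derivation:
rank_ℚ(R)=2; free=4−2=2
SNF(R) diag = [5, 5] → torsion [5, 5]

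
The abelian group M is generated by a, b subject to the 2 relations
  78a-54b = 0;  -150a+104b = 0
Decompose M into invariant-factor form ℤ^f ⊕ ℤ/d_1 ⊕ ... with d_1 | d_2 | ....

rank_ℚ(R)=2; free=2−2=0
SNF(R) diag = [2, 6] → torsion [2, 6]

Answer: M ≅ ℤ/2 ⊕ ℤ/6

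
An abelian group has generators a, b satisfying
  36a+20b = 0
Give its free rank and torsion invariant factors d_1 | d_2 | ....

Answer: M ≅ ℤ^1 ⊕ ℤ/4

Derivation:
rank_ℚ(R)=1; free=2−1=1
SNF(R) diag = [4] → torsion [4]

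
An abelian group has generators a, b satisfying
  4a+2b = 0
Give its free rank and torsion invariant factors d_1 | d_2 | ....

Answer: M ≅ ℤ^1 ⊕ ℤ/2

Derivation:
rank_ℚ(R)=1; free=2−1=1
SNF(R) diag = [2] → torsion [2]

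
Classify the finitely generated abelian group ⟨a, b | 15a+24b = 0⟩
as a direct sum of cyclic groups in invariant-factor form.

Answer: M ≅ ℤ^1 ⊕ ℤ/3

Derivation:
rank_ℚ(R)=1; free=2−1=1
SNF(R) diag = [3] → torsion [3]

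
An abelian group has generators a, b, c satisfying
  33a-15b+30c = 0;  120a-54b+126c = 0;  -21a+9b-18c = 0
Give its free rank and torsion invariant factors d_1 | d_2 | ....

Answer: M ≅ ℤ/3 ⊕ ℤ/6 ⊕ ℤ/18

Derivation:
rank_ℚ(R)=3; free=3−3=0
SNF(R) diag = [3, 6, 18] → torsion [3, 6, 18]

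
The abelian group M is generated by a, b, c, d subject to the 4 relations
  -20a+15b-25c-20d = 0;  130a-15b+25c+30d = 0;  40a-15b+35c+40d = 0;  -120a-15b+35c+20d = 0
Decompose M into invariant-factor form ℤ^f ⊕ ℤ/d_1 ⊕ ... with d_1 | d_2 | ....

Answer: M ≅ ℤ/5 ⊕ ℤ/10 ⊕ ℤ/30 ⊕ ℤ/60

Derivation:
rank_ℚ(R)=4; free=4−4=0
SNF(R) diag = [5, 10, 30, 60] → torsion [5, 10, 30, 60]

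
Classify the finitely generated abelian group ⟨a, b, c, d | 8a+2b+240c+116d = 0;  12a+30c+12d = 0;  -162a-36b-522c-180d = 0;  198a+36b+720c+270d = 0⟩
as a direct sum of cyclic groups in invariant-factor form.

Answer: M ≅ ℤ/2 ⊕ ℤ/6 ⊕ ℤ/18 ⊕ ℤ/54

Derivation:
rank_ℚ(R)=4; free=4−4=0
SNF(R) diag = [2, 6, 18, 54] → torsion [2, 6, 18, 54]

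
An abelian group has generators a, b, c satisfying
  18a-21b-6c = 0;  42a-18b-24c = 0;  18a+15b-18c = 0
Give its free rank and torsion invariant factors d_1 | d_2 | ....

rank_ℚ(R)=3; free=3−3=0
SNF(R) diag = [3, 6, 12] → torsion [3, 6, 12]

Answer: M ≅ ℤ/3 ⊕ ℤ/6 ⊕ ℤ/12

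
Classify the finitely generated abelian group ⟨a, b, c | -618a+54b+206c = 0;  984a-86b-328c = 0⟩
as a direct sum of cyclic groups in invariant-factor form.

Answer: M ≅ ℤ^1 ⊕ ℤ/2 ⊕ ℤ/2

Derivation:
rank_ℚ(R)=2; free=3−2=1
SNF(R) diag = [2, 2] → torsion [2, 2]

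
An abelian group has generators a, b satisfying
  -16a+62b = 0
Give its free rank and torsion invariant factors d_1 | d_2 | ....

rank_ℚ(R)=1; free=2−1=1
SNF(R) diag = [2] → torsion [2]

Answer: M ≅ ℤ^1 ⊕ ℤ/2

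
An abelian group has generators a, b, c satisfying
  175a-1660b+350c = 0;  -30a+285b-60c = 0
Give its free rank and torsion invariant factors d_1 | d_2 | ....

Answer: M ≅ ℤ^1 ⊕ ℤ/5 ⊕ ℤ/15

Derivation:
rank_ℚ(R)=2; free=3−2=1
SNF(R) diag = [5, 15] → torsion [5, 15]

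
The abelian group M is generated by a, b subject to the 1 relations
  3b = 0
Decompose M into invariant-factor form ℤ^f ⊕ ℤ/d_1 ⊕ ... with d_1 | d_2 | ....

rank_ℚ(R)=1; free=2−1=1
SNF(R) diag = [3] → torsion [3]

Answer: M ≅ ℤ^1 ⊕ ℤ/3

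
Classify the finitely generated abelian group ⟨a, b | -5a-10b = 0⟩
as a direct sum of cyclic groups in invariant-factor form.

rank_ℚ(R)=1; free=2−1=1
SNF(R) diag = [5] → torsion [5]

Answer: M ≅ ℤ^1 ⊕ ℤ/5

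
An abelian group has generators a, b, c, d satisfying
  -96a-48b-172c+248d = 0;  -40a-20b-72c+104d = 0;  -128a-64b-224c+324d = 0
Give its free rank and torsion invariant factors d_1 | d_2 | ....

Answer: M ≅ ℤ^1 ⊕ ℤ/4 ⊕ ℤ/4 ⊕ ℤ/4

Derivation:
rank_ℚ(R)=3; free=4−3=1
SNF(R) diag = [4, 4, 4] → torsion [4, 4, 4]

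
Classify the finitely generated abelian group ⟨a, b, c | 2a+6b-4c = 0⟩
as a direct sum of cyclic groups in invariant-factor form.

Answer: M ≅ ℤ^2 ⊕ ℤ/2

Derivation:
rank_ℚ(R)=1; free=3−1=2
SNF(R) diag = [2] → torsion [2]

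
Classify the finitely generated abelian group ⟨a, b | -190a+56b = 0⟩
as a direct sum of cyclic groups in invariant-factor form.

Answer: M ≅ ℤ^1 ⊕ ℤ/2

Derivation:
rank_ℚ(R)=1; free=2−1=1
SNF(R) diag = [2] → torsion [2]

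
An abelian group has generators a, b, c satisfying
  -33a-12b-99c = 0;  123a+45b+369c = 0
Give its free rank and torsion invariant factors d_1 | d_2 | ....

Answer: M ≅ ℤ^1 ⊕ ℤ/3 ⊕ ℤ/3

Derivation:
rank_ℚ(R)=2; free=3−2=1
SNF(R) diag = [3, 3] → torsion [3, 3]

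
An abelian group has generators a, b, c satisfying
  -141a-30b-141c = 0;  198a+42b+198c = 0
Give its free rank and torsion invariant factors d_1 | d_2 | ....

rank_ℚ(R)=2; free=3−2=1
SNF(R) diag = [3, 6] → torsion [3, 6]

Answer: M ≅ ℤ^1 ⊕ ℤ/3 ⊕ ℤ/6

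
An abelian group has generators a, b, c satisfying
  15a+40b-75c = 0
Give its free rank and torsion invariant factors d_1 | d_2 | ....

Answer: M ≅ ℤ^2 ⊕ ℤ/5

Derivation:
rank_ℚ(R)=1; free=3−1=2
SNF(R) diag = [5] → torsion [5]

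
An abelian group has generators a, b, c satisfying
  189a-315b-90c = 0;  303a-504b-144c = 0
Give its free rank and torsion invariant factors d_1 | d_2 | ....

rank_ℚ(R)=2; free=3−2=1
SNF(R) diag = [3, 9] → torsion [3, 9]

Answer: M ≅ ℤ^1 ⊕ ℤ/3 ⊕ ℤ/9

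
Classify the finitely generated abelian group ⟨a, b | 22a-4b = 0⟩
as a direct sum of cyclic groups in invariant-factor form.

Answer: M ≅ ℤ^1 ⊕ ℤ/2

Derivation:
rank_ℚ(R)=1; free=2−1=1
SNF(R) diag = [2] → torsion [2]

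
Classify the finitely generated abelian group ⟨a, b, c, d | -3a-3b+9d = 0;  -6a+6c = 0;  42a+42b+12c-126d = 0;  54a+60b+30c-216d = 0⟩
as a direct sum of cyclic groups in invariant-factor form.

rank_ℚ(R)=4; free=4−4=0
SNF(R) diag = [3, 6, 12, 36] → torsion [3, 6, 12, 36]

Answer: M ≅ ℤ/3 ⊕ ℤ/6 ⊕ ℤ/12 ⊕ ℤ/36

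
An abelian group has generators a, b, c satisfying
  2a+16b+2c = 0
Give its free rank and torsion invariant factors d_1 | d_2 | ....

rank_ℚ(R)=1; free=3−1=2
SNF(R) diag = [2] → torsion [2]

Answer: M ≅ ℤ^2 ⊕ ℤ/2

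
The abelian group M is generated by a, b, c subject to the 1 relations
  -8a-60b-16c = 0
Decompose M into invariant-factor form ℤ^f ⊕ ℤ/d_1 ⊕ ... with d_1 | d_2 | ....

Answer: M ≅ ℤ^2 ⊕ ℤ/4

Derivation:
rank_ℚ(R)=1; free=3−1=2
SNF(R) diag = [4] → torsion [4]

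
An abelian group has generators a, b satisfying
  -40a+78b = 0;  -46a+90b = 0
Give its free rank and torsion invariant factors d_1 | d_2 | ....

rank_ℚ(R)=2; free=2−2=0
SNF(R) diag = [2, 6] → torsion [2, 6]

Answer: M ≅ ℤ/2 ⊕ ℤ/6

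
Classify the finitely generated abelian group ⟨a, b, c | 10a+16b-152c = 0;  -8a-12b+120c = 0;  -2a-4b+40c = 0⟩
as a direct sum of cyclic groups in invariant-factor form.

Answer: M ≅ ℤ/2 ⊕ ℤ/4 ⊕ ℤ/8

Derivation:
rank_ℚ(R)=3; free=3−3=0
SNF(R) diag = [2, 4, 8] → torsion [2, 4, 8]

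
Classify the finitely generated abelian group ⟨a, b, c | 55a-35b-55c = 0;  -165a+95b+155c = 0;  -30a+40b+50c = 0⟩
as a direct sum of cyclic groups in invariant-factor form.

Answer: M ≅ ℤ/5 ⊕ ℤ/10 ⊕ ℤ/10

Derivation:
rank_ℚ(R)=3; free=3−3=0
SNF(R) diag = [5, 10, 10] → torsion [5, 10, 10]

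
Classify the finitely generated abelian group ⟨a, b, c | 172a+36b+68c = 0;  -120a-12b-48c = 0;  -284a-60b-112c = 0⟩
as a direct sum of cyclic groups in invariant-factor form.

Answer: M ≅ ℤ/4 ⊕ ℤ/12 ⊕ ℤ/12

Derivation:
rank_ℚ(R)=3; free=3−3=0
SNF(R) diag = [4, 12, 12] → torsion [4, 12, 12]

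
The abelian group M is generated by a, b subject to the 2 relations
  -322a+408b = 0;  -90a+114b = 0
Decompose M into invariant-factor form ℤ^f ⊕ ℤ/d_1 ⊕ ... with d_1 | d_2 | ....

Answer: M ≅ ℤ/2 ⊕ ℤ/6

Derivation:
rank_ℚ(R)=2; free=2−2=0
SNF(R) diag = [2, 6] → torsion [2, 6]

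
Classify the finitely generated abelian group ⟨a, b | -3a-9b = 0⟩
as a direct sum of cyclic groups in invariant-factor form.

rank_ℚ(R)=1; free=2−1=1
SNF(R) diag = [3] → torsion [3]

Answer: M ≅ ℤ^1 ⊕ ℤ/3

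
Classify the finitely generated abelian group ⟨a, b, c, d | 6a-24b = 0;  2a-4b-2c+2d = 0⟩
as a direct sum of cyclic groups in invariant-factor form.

Answer: M ≅ ℤ^2 ⊕ ℤ/2 ⊕ ℤ/6

Derivation:
rank_ℚ(R)=2; free=4−2=2
SNF(R) diag = [2, 6] → torsion [2, 6]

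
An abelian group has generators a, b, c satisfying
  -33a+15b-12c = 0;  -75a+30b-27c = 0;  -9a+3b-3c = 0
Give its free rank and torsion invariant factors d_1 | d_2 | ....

Answer: M ≅ ℤ/3 ⊕ ℤ/3 ⊕ ℤ/3

Derivation:
rank_ℚ(R)=3; free=3−3=0
SNF(R) diag = [3, 3, 3] → torsion [3, 3, 3]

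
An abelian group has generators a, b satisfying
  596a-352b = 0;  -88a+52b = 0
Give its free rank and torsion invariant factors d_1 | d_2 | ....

rank_ℚ(R)=2; free=2−2=0
SNF(R) diag = [4, 4] → torsion [4, 4]

Answer: M ≅ ℤ/4 ⊕ ℤ/4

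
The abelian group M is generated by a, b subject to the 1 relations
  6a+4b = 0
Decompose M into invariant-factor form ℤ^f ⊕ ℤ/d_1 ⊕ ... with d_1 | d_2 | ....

rank_ℚ(R)=1; free=2−1=1
SNF(R) diag = [2] → torsion [2]

Answer: M ≅ ℤ^1 ⊕ ℤ/2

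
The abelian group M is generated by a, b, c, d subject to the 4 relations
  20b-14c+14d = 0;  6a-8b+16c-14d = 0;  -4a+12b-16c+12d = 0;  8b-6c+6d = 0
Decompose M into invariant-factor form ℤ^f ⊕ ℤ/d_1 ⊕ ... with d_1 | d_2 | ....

Answer: M ≅ ℤ/2 ⊕ ℤ/2 ⊕ ℤ/4 ⊕ ℤ/8

Derivation:
rank_ℚ(R)=4; free=4−4=0
SNF(R) diag = [2, 2, 4, 8] → torsion [2, 2, 4, 8]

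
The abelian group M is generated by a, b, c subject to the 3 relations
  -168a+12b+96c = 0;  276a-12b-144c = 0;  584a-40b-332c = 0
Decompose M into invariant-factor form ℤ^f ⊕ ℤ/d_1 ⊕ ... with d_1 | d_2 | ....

rank_ℚ(R)=3; free=3−3=0
SNF(R) diag = [4, 12, 36] → torsion [4, 12, 36]

Answer: M ≅ ℤ/4 ⊕ ℤ/12 ⊕ ℤ/36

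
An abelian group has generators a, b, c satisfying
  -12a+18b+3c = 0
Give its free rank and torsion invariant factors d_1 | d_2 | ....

rank_ℚ(R)=1; free=3−1=2
SNF(R) diag = [3] → torsion [3]

Answer: M ≅ ℤ^2 ⊕ ℤ/3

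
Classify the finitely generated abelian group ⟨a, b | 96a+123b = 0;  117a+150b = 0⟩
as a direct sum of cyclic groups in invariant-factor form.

Answer: M ≅ ℤ/3 ⊕ ℤ/3

Derivation:
rank_ℚ(R)=2; free=2−2=0
SNF(R) diag = [3, 3] → torsion [3, 3]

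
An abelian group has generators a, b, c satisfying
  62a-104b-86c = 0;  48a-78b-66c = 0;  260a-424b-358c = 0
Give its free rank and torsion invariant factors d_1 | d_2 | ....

rank_ℚ(R)=3; free=3−3=0
SNF(R) diag = [2, 2, 6] → torsion [2, 2, 6]

Answer: M ≅ ℤ/2 ⊕ ℤ/2 ⊕ ℤ/6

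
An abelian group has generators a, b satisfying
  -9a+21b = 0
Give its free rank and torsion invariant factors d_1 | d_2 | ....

rank_ℚ(R)=1; free=2−1=1
SNF(R) diag = [3] → torsion [3]

Answer: M ≅ ℤ^1 ⊕ ℤ/3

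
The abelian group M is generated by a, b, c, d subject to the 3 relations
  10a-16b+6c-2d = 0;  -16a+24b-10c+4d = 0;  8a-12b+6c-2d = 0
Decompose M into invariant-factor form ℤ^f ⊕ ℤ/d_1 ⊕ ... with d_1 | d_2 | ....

rank_ℚ(R)=3; free=4−3=1
SNF(R) diag = [2, 2, 2] → torsion [2, 2, 2]

Answer: M ≅ ℤ^1 ⊕ ℤ/2 ⊕ ℤ/2 ⊕ ℤ/2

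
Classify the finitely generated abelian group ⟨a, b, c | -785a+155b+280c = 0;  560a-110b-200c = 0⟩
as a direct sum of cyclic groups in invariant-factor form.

Answer: M ≅ ℤ^1 ⊕ ℤ/5 ⊕ ℤ/10

Derivation:
rank_ℚ(R)=2; free=3−2=1
SNF(R) diag = [5, 10] → torsion [5, 10]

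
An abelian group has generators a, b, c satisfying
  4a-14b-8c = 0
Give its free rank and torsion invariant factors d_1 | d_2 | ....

rank_ℚ(R)=1; free=3−1=2
SNF(R) diag = [2] → torsion [2]

Answer: M ≅ ℤ^2 ⊕ ℤ/2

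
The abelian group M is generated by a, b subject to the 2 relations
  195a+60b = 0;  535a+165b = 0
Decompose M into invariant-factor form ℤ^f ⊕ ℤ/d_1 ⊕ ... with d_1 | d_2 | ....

Answer: M ≅ ℤ/5 ⊕ ℤ/15

Derivation:
rank_ℚ(R)=2; free=2−2=0
SNF(R) diag = [5, 15] → torsion [5, 15]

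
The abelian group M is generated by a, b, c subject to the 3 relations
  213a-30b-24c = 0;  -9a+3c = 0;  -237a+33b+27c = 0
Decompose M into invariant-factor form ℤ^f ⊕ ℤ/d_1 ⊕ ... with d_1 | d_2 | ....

Answer: M ≅ ℤ/3 ⊕ ℤ/3 ⊕ ℤ/9

Derivation:
rank_ℚ(R)=3; free=3−3=0
SNF(R) diag = [3, 3, 9] → torsion [3, 3, 9]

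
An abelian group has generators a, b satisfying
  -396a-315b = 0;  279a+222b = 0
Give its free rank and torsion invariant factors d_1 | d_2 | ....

Answer: M ≅ ℤ/3 ⊕ ℤ/9

Derivation:
rank_ℚ(R)=2; free=2−2=0
SNF(R) diag = [3, 9] → torsion [3, 9]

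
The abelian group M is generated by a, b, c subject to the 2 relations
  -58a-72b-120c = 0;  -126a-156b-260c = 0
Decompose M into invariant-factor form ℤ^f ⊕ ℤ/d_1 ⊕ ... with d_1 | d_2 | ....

Answer: M ≅ ℤ^1 ⊕ ℤ/2 ⊕ ℤ/4

Derivation:
rank_ℚ(R)=2; free=3−2=1
SNF(R) diag = [2, 4] → torsion [2, 4]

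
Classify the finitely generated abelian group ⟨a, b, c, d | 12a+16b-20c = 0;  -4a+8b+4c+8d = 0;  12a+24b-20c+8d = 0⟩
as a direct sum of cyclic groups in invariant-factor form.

rank_ℚ(R)=3; free=4−3=1
SNF(R) diag = [4, 8, 8] → torsion [4, 8, 8]

Answer: M ≅ ℤ^1 ⊕ ℤ/4 ⊕ ℤ/8 ⊕ ℤ/8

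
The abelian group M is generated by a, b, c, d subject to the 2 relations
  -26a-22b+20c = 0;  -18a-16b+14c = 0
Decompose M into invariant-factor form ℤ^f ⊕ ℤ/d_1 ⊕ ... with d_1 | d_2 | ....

Answer: M ≅ ℤ^2 ⊕ ℤ/2 ⊕ ℤ/2

Derivation:
rank_ℚ(R)=2; free=4−2=2
SNF(R) diag = [2, 2] → torsion [2, 2]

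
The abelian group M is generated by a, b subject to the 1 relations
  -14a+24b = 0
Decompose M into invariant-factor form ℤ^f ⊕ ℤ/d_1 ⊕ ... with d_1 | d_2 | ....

rank_ℚ(R)=1; free=2−1=1
SNF(R) diag = [2] → torsion [2]

Answer: M ≅ ℤ^1 ⊕ ℤ/2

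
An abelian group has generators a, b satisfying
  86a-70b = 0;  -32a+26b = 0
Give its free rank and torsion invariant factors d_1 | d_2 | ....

rank_ℚ(R)=2; free=2−2=0
SNF(R) diag = [2, 2] → torsion [2, 2]

Answer: M ≅ ℤ/2 ⊕ ℤ/2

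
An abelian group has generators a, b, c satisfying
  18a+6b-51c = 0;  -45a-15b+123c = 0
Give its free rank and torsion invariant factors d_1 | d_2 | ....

Answer: M ≅ ℤ^1 ⊕ ℤ/3 ⊕ ℤ/9

Derivation:
rank_ℚ(R)=2; free=3−2=1
SNF(R) diag = [3, 9] → torsion [3, 9]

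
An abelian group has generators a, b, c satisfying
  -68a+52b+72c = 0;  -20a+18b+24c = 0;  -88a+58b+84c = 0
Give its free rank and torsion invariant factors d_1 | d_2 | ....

rank_ℚ(R)=3; free=3−3=0
SNF(R) diag = [2, 4, 12] → torsion [2, 4, 12]

Answer: M ≅ ℤ/2 ⊕ ℤ/4 ⊕ ℤ/12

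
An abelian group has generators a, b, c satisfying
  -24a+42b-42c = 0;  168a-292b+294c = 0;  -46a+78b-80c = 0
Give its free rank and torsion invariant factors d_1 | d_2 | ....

rank_ℚ(R)=3; free=3−3=0
SNF(R) diag = [2, 2, 6] → torsion [2, 2, 6]

Answer: M ≅ ℤ/2 ⊕ ℤ/2 ⊕ ℤ/6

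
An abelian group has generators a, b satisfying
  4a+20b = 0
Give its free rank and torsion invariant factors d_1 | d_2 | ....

rank_ℚ(R)=1; free=2−1=1
SNF(R) diag = [4] → torsion [4]

Answer: M ≅ ℤ^1 ⊕ ℤ/4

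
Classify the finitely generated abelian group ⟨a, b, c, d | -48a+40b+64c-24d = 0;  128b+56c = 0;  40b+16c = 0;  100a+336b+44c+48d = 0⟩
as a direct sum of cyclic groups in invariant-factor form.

rank_ℚ(R)=4; free=4−4=0
SNF(R) diag = [4, 8, 24, 24] → torsion [4, 8, 24, 24]

Answer: M ≅ ℤ/4 ⊕ ℤ/8 ⊕ ℤ/24 ⊕ ℤ/24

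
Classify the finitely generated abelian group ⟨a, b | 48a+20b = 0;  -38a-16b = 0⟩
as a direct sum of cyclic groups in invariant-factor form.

Answer: M ≅ ℤ/2 ⊕ ℤ/4

Derivation:
rank_ℚ(R)=2; free=2−2=0
SNF(R) diag = [2, 4] → torsion [2, 4]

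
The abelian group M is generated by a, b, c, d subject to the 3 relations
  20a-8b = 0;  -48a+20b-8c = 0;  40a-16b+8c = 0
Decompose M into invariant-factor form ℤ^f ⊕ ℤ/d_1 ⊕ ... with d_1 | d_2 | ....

Answer: M ≅ ℤ^1 ⊕ ℤ/4 ⊕ ℤ/4 ⊕ ℤ/8

Derivation:
rank_ℚ(R)=3; free=4−3=1
SNF(R) diag = [4, 4, 8] → torsion [4, 4, 8]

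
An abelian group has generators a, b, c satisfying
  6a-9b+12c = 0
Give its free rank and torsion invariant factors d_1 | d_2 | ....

rank_ℚ(R)=1; free=3−1=2
SNF(R) diag = [3] → torsion [3]

Answer: M ≅ ℤ^2 ⊕ ℤ/3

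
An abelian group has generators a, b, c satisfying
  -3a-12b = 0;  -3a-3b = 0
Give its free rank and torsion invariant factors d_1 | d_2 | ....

rank_ℚ(R)=2; free=3−2=1
SNF(R) diag = [3, 9] → torsion [3, 9]

Answer: M ≅ ℤ^1 ⊕ ℤ/3 ⊕ ℤ/9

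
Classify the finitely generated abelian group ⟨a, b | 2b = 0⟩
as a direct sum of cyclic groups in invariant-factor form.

Answer: M ≅ ℤ^1 ⊕ ℤ/2

Derivation:
rank_ℚ(R)=1; free=2−1=1
SNF(R) diag = [2] → torsion [2]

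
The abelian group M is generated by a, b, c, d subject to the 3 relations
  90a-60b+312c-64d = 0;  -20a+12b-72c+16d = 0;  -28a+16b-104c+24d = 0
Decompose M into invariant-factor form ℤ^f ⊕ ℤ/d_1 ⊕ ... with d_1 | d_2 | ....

Answer: M ≅ ℤ^1 ⊕ ℤ/2 ⊕ ℤ/4 ⊕ ℤ/8

Derivation:
rank_ℚ(R)=3; free=4−3=1
SNF(R) diag = [2, 4, 8] → torsion [2, 4, 8]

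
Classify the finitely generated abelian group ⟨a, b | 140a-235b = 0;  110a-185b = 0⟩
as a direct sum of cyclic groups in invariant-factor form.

rank_ℚ(R)=2; free=2−2=0
SNF(R) diag = [5, 10] → torsion [5, 10]

Answer: M ≅ ℤ/5 ⊕ ℤ/10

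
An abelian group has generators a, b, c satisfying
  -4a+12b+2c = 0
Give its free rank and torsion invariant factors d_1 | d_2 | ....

rank_ℚ(R)=1; free=3−1=2
SNF(R) diag = [2] → torsion [2]

Answer: M ≅ ℤ^2 ⊕ ℤ/2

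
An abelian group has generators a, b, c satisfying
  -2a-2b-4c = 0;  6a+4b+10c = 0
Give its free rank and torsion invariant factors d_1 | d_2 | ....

rank_ℚ(R)=2; free=3−2=1
SNF(R) diag = [2, 2] → torsion [2, 2]

Answer: M ≅ ℤ^1 ⊕ ℤ/2 ⊕ ℤ/2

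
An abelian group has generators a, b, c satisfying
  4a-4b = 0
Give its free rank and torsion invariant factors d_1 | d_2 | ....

Answer: M ≅ ℤ^2 ⊕ ℤ/4

Derivation:
rank_ℚ(R)=1; free=3−1=2
SNF(R) diag = [4] → torsion [4]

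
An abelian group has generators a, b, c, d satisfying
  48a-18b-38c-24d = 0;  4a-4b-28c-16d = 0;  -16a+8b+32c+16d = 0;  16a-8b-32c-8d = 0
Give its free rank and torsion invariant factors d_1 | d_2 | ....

Answer: M ≅ ℤ/2 ⊕ ℤ/4 ⊕ ℤ/8 ⊕ ℤ/8

Derivation:
rank_ℚ(R)=4; free=4−4=0
SNF(R) diag = [2, 4, 8, 8] → torsion [2, 4, 8, 8]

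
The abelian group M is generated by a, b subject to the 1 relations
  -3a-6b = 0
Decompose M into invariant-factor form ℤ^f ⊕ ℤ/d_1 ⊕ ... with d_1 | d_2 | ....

Answer: M ≅ ℤ^1 ⊕ ℤ/3

Derivation:
rank_ℚ(R)=1; free=2−1=1
SNF(R) diag = [3] → torsion [3]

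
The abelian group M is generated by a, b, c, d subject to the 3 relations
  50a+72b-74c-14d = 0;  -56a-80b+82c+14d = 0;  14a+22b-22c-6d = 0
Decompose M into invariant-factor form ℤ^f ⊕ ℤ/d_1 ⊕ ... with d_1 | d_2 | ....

Answer: M ≅ ℤ^1 ⊕ ℤ/2 ⊕ ℤ/2 ⊕ ℤ/2

Derivation:
rank_ℚ(R)=3; free=4−3=1
SNF(R) diag = [2, 2, 2] → torsion [2, 2, 2]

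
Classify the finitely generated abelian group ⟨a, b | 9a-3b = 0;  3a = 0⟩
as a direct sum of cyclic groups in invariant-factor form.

rank_ℚ(R)=2; free=2−2=0
SNF(R) diag = [3, 3] → torsion [3, 3]

Answer: M ≅ ℤ/3 ⊕ ℤ/3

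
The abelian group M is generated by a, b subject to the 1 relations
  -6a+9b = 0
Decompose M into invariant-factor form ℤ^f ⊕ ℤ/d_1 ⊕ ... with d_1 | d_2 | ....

rank_ℚ(R)=1; free=2−1=1
SNF(R) diag = [3] → torsion [3]

Answer: M ≅ ℤ^1 ⊕ ℤ/3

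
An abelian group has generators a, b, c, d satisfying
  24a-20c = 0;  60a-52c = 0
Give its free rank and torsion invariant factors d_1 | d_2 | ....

rank_ℚ(R)=2; free=4−2=2
SNF(R) diag = [4, 12] → torsion [4, 12]

Answer: M ≅ ℤ^2 ⊕ ℤ/4 ⊕ ℤ/12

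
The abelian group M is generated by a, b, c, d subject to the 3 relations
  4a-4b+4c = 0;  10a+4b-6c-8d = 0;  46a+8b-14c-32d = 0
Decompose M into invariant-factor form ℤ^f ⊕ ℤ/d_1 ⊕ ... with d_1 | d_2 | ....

rank_ℚ(R)=3; free=4−3=1
SNF(R) diag = [2, 4, 4] → torsion [2, 4, 4]

Answer: M ≅ ℤ^1 ⊕ ℤ/2 ⊕ ℤ/4 ⊕ ℤ/4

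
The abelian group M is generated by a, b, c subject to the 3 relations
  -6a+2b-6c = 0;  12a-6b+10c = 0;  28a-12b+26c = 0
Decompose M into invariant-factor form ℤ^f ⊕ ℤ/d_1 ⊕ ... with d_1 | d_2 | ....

Answer: M ≅ ℤ/2 ⊕ ℤ/2 ⊕ ℤ/2

Derivation:
rank_ℚ(R)=3; free=3−3=0
SNF(R) diag = [2, 2, 2] → torsion [2, 2, 2]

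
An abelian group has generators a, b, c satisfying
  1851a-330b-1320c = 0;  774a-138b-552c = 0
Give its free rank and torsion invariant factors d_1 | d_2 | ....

Answer: M ≅ ℤ^1 ⊕ ℤ/3 ⊕ ℤ/6

Derivation:
rank_ℚ(R)=2; free=3−2=1
SNF(R) diag = [3, 6] → torsion [3, 6]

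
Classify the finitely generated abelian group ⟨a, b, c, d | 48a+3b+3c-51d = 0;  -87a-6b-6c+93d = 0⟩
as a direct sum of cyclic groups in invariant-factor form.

Answer: M ≅ ℤ^2 ⊕ ℤ/3 ⊕ ℤ/9

Derivation:
rank_ℚ(R)=2; free=4−2=2
SNF(R) diag = [3, 9] → torsion [3, 9]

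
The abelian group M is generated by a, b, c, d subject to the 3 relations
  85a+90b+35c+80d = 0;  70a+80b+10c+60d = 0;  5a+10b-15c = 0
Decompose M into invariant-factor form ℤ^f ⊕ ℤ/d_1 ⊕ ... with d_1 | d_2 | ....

rank_ℚ(R)=3; free=4−3=1
SNF(R) diag = [5, 10, 20] → torsion [5, 10, 20]

Answer: M ≅ ℤ^1 ⊕ ℤ/5 ⊕ ℤ/10 ⊕ ℤ/20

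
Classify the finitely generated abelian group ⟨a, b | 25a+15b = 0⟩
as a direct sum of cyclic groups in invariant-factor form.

rank_ℚ(R)=1; free=2−1=1
SNF(R) diag = [5] → torsion [5]

Answer: M ≅ ℤ^1 ⊕ ℤ/5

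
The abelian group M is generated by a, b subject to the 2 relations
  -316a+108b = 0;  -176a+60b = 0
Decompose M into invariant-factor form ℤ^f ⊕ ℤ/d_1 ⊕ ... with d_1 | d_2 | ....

rank_ℚ(R)=2; free=2−2=0
SNF(R) diag = [4, 12] → torsion [4, 12]

Answer: M ≅ ℤ/4 ⊕ ℤ/12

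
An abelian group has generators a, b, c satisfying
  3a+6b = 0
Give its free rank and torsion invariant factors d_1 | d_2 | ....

rank_ℚ(R)=1; free=3−1=2
SNF(R) diag = [3] → torsion [3]

Answer: M ≅ ℤ^2 ⊕ ℤ/3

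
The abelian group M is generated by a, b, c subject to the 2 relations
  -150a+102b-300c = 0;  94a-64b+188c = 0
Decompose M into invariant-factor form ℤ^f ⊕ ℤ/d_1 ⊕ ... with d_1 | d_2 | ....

rank_ℚ(R)=2; free=3−2=1
SNF(R) diag = [2, 6] → torsion [2, 6]

Answer: M ≅ ℤ^1 ⊕ ℤ/2 ⊕ ℤ/6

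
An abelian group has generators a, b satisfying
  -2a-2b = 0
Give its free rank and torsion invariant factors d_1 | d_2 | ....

Answer: M ≅ ℤ^1 ⊕ ℤ/2

Derivation:
rank_ℚ(R)=1; free=2−1=1
SNF(R) diag = [2] → torsion [2]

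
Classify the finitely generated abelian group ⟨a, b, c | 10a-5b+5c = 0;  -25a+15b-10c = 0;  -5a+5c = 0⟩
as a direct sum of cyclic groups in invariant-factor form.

Answer: M ≅ ℤ/5 ⊕ ℤ/5 ⊕ ℤ/10

Derivation:
rank_ℚ(R)=3; free=3−3=0
SNF(R) diag = [5, 5, 10] → torsion [5, 5, 10]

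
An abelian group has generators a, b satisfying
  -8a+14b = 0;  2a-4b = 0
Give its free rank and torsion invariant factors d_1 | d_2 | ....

Answer: M ≅ ℤ/2 ⊕ ℤ/2

Derivation:
rank_ℚ(R)=2; free=2−2=0
SNF(R) diag = [2, 2] → torsion [2, 2]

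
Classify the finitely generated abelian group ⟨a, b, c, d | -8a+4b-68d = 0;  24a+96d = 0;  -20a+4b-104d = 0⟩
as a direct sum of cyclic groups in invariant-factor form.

Answer: M ≅ ℤ^1 ⊕ ℤ/4 ⊕ ℤ/12 ⊕ ℤ/24

Derivation:
rank_ℚ(R)=3; free=4−3=1
SNF(R) diag = [4, 12, 24] → torsion [4, 12, 24]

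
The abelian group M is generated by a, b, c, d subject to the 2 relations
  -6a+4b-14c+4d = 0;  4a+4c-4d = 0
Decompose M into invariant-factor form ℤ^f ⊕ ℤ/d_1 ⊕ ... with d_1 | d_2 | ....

rank_ℚ(R)=2; free=4−2=2
SNF(R) diag = [2, 4] → torsion [2, 4]

Answer: M ≅ ℤ^2 ⊕ ℤ/2 ⊕ ℤ/4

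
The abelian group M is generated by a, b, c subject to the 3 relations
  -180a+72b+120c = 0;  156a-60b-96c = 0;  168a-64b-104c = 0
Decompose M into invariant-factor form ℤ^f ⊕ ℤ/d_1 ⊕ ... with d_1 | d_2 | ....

rank_ℚ(R)=3; free=3−3=0
SNF(R) diag = [4, 12, 24] → torsion [4, 12, 24]

Answer: M ≅ ℤ/4 ⊕ ℤ/12 ⊕ ℤ/24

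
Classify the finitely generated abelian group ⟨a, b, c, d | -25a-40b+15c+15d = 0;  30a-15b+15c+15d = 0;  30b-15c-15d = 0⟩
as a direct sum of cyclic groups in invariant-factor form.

Answer: M ≅ ℤ^1 ⊕ ℤ/5 ⊕ ℤ/15 ⊕ ℤ/15

Derivation:
rank_ℚ(R)=3; free=4−3=1
SNF(R) diag = [5, 15, 15] → torsion [5, 15, 15]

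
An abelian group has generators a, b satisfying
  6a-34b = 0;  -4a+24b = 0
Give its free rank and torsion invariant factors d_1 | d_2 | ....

Answer: M ≅ ℤ/2 ⊕ ℤ/4

Derivation:
rank_ℚ(R)=2; free=2−2=0
SNF(R) diag = [2, 4] → torsion [2, 4]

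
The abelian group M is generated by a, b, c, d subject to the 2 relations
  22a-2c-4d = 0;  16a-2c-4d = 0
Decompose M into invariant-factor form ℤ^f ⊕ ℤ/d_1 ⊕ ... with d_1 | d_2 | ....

rank_ℚ(R)=2; free=4−2=2
SNF(R) diag = [2, 6] → torsion [2, 6]

Answer: M ≅ ℤ^2 ⊕ ℤ/2 ⊕ ℤ/6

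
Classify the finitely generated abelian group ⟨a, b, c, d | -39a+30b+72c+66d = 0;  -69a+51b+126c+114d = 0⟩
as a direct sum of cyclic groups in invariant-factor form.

Answer: M ≅ ℤ^2 ⊕ ℤ/3 ⊕ ℤ/9

Derivation:
rank_ℚ(R)=2; free=4−2=2
SNF(R) diag = [3, 9] → torsion [3, 9]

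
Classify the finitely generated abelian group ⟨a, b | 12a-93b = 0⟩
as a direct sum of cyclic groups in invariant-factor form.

Answer: M ≅ ℤ^1 ⊕ ℤ/3

Derivation:
rank_ℚ(R)=1; free=2−1=1
SNF(R) diag = [3] → torsion [3]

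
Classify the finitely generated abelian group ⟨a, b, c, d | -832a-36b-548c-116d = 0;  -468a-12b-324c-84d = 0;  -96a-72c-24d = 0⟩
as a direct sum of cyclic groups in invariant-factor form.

Answer: M ≅ ℤ^1 ⊕ ℤ/4 ⊕ ℤ/12 ⊕ ℤ/24

Derivation:
rank_ℚ(R)=3; free=4−3=1
SNF(R) diag = [4, 12, 24] → torsion [4, 12, 24]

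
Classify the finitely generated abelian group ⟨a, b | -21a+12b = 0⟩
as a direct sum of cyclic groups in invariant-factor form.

rank_ℚ(R)=1; free=2−1=1
SNF(R) diag = [3] → torsion [3]

Answer: M ≅ ℤ^1 ⊕ ℤ/3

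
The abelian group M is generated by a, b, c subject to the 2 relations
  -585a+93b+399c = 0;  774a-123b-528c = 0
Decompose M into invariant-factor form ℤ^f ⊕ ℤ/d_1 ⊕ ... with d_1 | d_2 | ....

Answer: M ≅ ℤ^1 ⊕ ℤ/3 ⊕ ℤ/9

Derivation:
rank_ℚ(R)=2; free=3−2=1
SNF(R) diag = [3, 9] → torsion [3, 9]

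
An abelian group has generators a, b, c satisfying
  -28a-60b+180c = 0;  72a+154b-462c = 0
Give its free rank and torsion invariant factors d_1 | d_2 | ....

rank_ℚ(R)=2; free=3−2=1
SNF(R) diag = [2, 4] → torsion [2, 4]

Answer: M ≅ ℤ^1 ⊕ ℤ/2 ⊕ ℤ/4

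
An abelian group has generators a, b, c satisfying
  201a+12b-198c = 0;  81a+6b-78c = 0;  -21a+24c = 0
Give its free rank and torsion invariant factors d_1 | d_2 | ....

rank_ℚ(R)=3; free=3−3=0
SNF(R) diag = [3, 6, 18] → torsion [3, 6, 18]

Answer: M ≅ ℤ/3 ⊕ ℤ/6 ⊕ ℤ/18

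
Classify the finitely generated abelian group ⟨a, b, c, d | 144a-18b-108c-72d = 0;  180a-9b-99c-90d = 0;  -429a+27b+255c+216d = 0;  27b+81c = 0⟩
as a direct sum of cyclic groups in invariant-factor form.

Answer: M ≅ ℤ/3 ⊕ ℤ/9 ⊕ ℤ/18 ⊕ ℤ/54

Derivation:
rank_ℚ(R)=4; free=4−4=0
SNF(R) diag = [3, 9, 18, 54] → torsion [3, 9, 18, 54]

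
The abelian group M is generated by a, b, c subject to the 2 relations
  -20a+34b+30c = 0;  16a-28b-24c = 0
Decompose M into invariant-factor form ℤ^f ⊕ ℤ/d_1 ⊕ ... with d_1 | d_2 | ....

rank_ℚ(R)=2; free=3−2=1
SNF(R) diag = [2, 4] → torsion [2, 4]

Answer: M ≅ ℤ^1 ⊕ ℤ/2 ⊕ ℤ/4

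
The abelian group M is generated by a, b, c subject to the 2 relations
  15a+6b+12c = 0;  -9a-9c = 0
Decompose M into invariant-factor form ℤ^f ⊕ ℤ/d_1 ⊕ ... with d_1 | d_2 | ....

rank_ℚ(R)=2; free=3−2=1
SNF(R) diag = [3, 9] → torsion [3, 9]

Answer: M ≅ ℤ^1 ⊕ ℤ/3 ⊕ ℤ/9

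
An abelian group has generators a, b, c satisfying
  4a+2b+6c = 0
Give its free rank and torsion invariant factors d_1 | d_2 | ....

rank_ℚ(R)=1; free=3−1=2
SNF(R) diag = [2] → torsion [2]

Answer: M ≅ ℤ^2 ⊕ ℤ/2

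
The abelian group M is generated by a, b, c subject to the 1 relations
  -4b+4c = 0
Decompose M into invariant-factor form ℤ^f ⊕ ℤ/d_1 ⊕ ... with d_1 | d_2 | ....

rank_ℚ(R)=1; free=3−1=2
SNF(R) diag = [4] → torsion [4]

Answer: M ≅ ℤ^2 ⊕ ℤ/4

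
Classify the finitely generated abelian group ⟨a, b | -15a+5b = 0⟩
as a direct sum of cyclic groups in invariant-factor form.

Answer: M ≅ ℤ^1 ⊕ ℤ/5

Derivation:
rank_ℚ(R)=1; free=2−1=1
SNF(R) diag = [5] → torsion [5]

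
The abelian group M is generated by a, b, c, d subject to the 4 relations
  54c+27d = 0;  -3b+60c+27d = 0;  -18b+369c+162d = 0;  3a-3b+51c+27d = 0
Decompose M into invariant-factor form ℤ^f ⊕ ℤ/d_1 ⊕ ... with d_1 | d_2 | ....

Answer: M ≅ ℤ/3 ⊕ ℤ/3 ⊕ ℤ/9 ⊕ ℤ/27

Derivation:
rank_ℚ(R)=4; free=4−4=0
SNF(R) diag = [3, 3, 9, 27] → torsion [3, 3, 9, 27]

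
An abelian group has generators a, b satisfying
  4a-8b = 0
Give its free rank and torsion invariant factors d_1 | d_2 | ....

rank_ℚ(R)=1; free=2−1=1
SNF(R) diag = [4] → torsion [4]

Answer: M ≅ ℤ^1 ⊕ ℤ/4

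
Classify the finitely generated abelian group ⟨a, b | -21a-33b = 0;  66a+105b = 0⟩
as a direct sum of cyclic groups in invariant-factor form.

Answer: M ≅ ℤ/3 ⊕ ℤ/9

Derivation:
rank_ℚ(R)=2; free=2−2=0
SNF(R) diag = [3, 9] → torsion [3, 9]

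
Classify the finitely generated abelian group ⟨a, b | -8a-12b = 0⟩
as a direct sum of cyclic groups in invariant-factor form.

rank_ℚ(R)=1; free=2−1=1
SNF(R) diag = [4] → torsion [4]

Answer: M ≅ ℤ^1 ⊕ ℤ/4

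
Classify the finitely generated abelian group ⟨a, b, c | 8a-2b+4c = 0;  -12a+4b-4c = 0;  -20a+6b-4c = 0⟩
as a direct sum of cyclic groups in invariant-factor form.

Answer: M ≅ ℤ/2 ⊕ ℤ/4 ⊕ ℤ/4

Derivation:
rank_ℚ(R)=3; free=3−3=0
SNF(R) diag = [2, 4, 4] → torsion [2, 4, 4]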